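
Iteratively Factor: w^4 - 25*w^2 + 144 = (w + 3)*(w^3 - 3*w^2 - 16*w + 48) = (w - 3)*(w + 3)*(w^2 - 16) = (w - 4)*(w - 3)*(w + 3)*(w + 4)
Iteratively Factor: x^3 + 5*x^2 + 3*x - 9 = (x + 3)*(x^2 + 2*x - 3) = (x - 1)*(x + 3)*(x + 3)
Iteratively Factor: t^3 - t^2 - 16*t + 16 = (t - 4)*(t^2 + 3*t - 4) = (t - 4)*(t - 1)*(t + 4)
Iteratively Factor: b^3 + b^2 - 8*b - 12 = (b + 2)*(b^2 - b - 6) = (b + 2)^2*(b - 3)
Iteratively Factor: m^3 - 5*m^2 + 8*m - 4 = (m - 2)*(m^2 - 3*m + 2) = (m - 2)^2*(m - 1)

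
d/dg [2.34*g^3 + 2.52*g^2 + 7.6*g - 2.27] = 7.02*g^2 + 5.04*g + 7.6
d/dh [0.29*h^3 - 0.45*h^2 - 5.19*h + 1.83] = 0.87*h^2 - 0.9*h - 5.19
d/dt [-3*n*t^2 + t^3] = 3*t*(-2*n + t)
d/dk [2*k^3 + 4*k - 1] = 6*k^2 + 4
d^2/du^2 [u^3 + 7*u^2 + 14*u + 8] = 6*u + 14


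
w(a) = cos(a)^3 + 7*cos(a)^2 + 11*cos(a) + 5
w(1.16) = 10.57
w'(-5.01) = -14.69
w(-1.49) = 5.93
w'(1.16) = -15.65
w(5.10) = 10.21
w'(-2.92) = 0.04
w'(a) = -3*sin(a)*cos(a)^2 - 14*sin(a)*cos(a) - 11*sin(a)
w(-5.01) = 8.85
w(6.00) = 22.90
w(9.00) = 0.03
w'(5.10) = 15.48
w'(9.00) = -0.30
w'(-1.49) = 12.11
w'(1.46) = -12.51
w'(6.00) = 7.60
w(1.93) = 1.95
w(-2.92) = 0.00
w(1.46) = 6.30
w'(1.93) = -6.04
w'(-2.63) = 0.53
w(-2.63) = 0.07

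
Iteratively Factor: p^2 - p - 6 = (p + 2)*(p - 3)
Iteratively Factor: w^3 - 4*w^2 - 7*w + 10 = (w - 1)*(w^2 - 3*w - 10) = (w - 1)*(w + 2)*(w - 5)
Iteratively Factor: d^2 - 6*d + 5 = (d - 5)*(d - 1)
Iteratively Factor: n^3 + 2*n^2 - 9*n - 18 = (n - 3)*(n^2 + 5*n + 6) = (n - 3)*(n + 2)*(n + 3)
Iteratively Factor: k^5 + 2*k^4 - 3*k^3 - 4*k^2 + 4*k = (k - 1)*(k^4 + 3*k^3 - 4*k) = (k - 1)*(k + 2)*(k^3 + k^2 - 2*k) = (k - 1)*(k + 2)^2*(k^2 - k) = (k - 1)^2*(k + 2)^2*(k)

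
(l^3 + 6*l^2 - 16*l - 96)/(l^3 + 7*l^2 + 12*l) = (l^2 + 2*l - 24)/(l*(l + 3))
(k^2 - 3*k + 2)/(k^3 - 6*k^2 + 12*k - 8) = (k - 1)/(k^2 - 4*k + 4)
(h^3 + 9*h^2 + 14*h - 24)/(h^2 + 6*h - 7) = (h^2 + 10*h + 24)/(h + 7)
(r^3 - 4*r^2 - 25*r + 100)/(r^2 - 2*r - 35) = (r^2 - 9*r + 20)/(r - 7)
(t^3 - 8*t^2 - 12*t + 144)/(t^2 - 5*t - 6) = (t^2 - 2*t - 24)/(t + 1)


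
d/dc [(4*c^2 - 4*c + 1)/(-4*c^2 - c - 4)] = (-20*c^2 - 24*c + 17)/(16*c^4 + 8*c^3 + 33*c^2 + 8*c + 16)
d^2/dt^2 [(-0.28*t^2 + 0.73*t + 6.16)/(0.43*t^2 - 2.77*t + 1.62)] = (5.55111512312578e-17*t^4 - 0.397062*t^3 + 8.004192*t^2 - 47.074164*t + 91.029956)/(0.079507*t^6 - 1.536519*t^5 + 10.796655*t^4 - 32.831425*t^3 + 40.67577*t^2 - 21.808764*t + 4.251528)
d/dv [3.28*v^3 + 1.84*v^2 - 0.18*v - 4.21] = 9.84*v^2 + 3.68*v - 0.18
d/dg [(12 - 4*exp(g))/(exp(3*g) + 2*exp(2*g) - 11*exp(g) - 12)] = (8*exp(g) + 20)*exp(g)/(exp(4*g) + 10*exp(3*g) + 33*exp(2*g) + 40*exp(g) + 16)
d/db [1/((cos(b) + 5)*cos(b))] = (2*cos(b) + 5)*sin(b)/((cos(b) + 5)^2*cos(b)^2)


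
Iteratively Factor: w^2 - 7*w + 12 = (w - 4)*(w - 3)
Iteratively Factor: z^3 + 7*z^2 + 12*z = (z + 3)*(z^2 + 4*z) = z*(z + 3)*(z + 4)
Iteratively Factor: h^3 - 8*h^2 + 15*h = (h - 3)*(h^2 - 5*h) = h*(h - 3)*(h - 5)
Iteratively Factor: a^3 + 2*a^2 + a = (a + 1)*(a^2 + a) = a*(a + 1)*(a + 1)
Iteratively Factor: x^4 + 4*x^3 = (x)*(x^3 + 4*x^2) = x^2*(x^2 + 4*x) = x^2*(x + 4)*(x)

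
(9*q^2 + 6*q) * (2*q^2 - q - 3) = 18*q^4 + 3*q^3 - 33*q^2 - 18*q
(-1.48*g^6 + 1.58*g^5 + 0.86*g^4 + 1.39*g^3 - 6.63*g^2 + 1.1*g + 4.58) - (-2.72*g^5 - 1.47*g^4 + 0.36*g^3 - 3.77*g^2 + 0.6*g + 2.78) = -1.48*g^6 + 4.3*g^5 + 2.33*g^4 + 1.03*g^3 - 2.86*g^2 + 0.5*g + 1.8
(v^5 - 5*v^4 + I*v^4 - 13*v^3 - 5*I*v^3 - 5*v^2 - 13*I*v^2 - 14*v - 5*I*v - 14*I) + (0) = v^5 - 5*v^4 + I*v^4 - 13*v^3 - 5*I*v^3 - 5*v^2 - 13*I*v^2 - 14*v - 5*I*v - 14*I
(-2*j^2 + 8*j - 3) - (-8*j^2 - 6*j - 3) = 6*j^2 + 14*j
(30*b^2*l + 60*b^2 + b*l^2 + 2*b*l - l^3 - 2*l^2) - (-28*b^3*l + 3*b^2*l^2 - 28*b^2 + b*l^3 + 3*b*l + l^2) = 28*b^3*l - 3*b^2*l^2 + 30*b^2*l + 88*b^2 - b*l^3 + b*l^2 - b*l - l^3 - 3*l^2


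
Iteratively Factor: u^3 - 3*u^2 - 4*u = (u)*(u^2 - 3*u - 4) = u*(u - 4)*(u + 1)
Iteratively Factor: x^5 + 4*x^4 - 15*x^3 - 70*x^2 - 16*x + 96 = (x - 4)*(x^4 + 8*x^3 + 17*x^2 - 2*x - 24) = (x - 4)*(x + 2)*(x^3 + 6*x^2 + 5*x - 12) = (x - 4)*(x + 2)*(x + 3)*(x^2 + 3*x - 4) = (x - 4)*(x + 2)*(x + 3)*(x + 4)*(x - 1)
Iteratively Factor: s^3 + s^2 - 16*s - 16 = (s - 4)*(s^2 + 5*s + 4) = (s - 4)*(s + 1)*(s + 4)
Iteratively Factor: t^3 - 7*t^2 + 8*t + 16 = (t - 4)*(t^2 - 3*t - 4) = (t - 4)*(t + 1)*(t - 4)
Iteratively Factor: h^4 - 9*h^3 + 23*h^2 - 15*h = (h - 1)*(h^3 - 8*h^2 + 15*h) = (h - 5)*(h - 1)*(h^2 - 3*h) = h*(h - 5)*(h - 1)*(h - 3)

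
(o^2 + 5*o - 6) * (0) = 0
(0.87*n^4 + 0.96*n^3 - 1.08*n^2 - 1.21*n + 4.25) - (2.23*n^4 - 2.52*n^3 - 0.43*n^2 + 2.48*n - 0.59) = -1.36*n^4 + 3.48*n^3 - 0.65*n^2 - 3.69*n + 4.84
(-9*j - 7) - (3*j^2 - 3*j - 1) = -3*j^2 - 6*j - 6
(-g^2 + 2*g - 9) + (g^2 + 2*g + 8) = 4*g - 1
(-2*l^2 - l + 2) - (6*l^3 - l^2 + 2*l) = -6*l^3 - l^2 - 3*l + 2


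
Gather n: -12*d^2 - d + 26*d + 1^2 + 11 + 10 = -12*d^2 + 25*d + 22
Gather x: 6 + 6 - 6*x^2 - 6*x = -6*x^2 - 6*x + 12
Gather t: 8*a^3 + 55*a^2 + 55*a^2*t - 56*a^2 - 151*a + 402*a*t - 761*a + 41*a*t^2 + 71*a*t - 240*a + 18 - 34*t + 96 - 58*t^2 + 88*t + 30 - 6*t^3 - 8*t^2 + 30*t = 8*a^3 - a^2 - 1152*a - 6*t^3 + t^2*(41*a - 66) + t*(55*a^2 + 473*a + 84) + 144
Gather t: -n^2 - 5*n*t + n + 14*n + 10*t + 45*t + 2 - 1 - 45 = -n^2 + 15*n + t*(55 - 5*n) - 44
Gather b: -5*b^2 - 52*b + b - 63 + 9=-5*b^2 - 51*b - 54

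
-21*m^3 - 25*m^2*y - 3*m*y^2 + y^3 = (-7*m + y)*(m + y)*(3*m + y)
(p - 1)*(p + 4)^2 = p^3 + 7*p^2 + 8*p - 16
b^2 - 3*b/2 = b*(b - 3/2)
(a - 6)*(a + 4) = a^2 - 2*a - 24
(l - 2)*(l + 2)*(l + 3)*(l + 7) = l^4 + 10*l^3 + 17*l^2 - 40*l - 84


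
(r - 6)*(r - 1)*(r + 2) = r^3 - 5*r^2 - 8*r + 12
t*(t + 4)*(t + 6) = t^3 + 10*t^2 + 24*t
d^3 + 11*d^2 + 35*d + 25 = (d + 1)*(d + 5)^2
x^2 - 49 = (x - 7)*(x + 7)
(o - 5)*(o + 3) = o^2 - 2*o - 15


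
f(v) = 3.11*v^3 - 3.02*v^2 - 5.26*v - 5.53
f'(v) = 9.33*v^2 - 6.04*v - 5.26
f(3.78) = 99.41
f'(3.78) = 105.22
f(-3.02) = -102.85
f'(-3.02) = 98.07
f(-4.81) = -396.20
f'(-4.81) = 239.65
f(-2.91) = -92.43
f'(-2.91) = 91.32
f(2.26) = 3.06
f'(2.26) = 28.74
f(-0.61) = -4.15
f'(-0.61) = 1.90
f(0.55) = -8.82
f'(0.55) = -5.76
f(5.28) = 340.29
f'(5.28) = 222.95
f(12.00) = 4870.55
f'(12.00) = 1265.78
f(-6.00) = -754.45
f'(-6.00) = 366.86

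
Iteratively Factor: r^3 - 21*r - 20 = (r + 4)*(r^2 - 4*r - 5) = (r - 5)*(r + 4)*(r + 1)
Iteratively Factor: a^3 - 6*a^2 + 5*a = (a)*(a^2 - 6*a + 5) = a*(a - 1)*(a - 5)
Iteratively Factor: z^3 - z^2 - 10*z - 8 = (z - 4)*(z^2 + 3*z + 2) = (z - 4)*(z + 1)*(z + 2)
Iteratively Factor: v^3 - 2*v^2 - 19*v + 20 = (v - 5)*(v^2 + 3*v - 4) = (v - 5)*(v - 1)*(v + 4)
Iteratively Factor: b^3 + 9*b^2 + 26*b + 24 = (b + 2)*(b^2 + 7*b + 12) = (b + 2)*(b + 3)*(b + 4)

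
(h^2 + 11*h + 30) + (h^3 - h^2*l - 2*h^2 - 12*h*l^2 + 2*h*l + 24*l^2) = h^3 - h^2*l - h^2 - 12*h*l^2 + 2*h*l + 11*h + 24*l^2 + 30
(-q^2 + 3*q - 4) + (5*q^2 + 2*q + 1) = 4*q^2 + 5*q - 3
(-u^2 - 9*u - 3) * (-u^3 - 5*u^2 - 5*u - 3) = u^5 + 14*u^4 + 53*u^3 + 63*u^2 + 42*u + 9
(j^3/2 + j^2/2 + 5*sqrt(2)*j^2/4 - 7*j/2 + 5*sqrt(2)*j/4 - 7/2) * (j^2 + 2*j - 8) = j^5/2 + 3*j^4/2 + 5*sqrt(2)*j^4/4 - 13*j^3/2 + 15*sqrt(2)*j^3/4 - 29*j^2/2 - 15*sqrt(2)*j^2/2 - 10*sqrt(2)*j + 21*j + 28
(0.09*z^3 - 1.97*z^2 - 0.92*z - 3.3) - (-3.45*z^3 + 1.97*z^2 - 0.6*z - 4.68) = 3.54*z^3 - 3.94*z^2 - 0.32*z + 1.38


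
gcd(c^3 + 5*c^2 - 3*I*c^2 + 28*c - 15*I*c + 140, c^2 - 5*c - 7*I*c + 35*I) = c - 7*I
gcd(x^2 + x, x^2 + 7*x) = x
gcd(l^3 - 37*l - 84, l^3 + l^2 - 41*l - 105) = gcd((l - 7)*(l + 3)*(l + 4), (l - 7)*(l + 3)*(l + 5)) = l^2 - 4*l - 21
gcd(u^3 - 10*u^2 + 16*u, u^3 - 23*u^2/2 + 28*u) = u^2 - 8*u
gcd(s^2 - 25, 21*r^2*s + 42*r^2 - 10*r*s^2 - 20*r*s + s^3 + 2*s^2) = 1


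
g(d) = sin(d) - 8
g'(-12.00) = 0.84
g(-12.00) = -7.46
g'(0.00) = 1.00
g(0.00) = -8.00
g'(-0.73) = 0.75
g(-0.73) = -8.67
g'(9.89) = -0.89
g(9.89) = -8.45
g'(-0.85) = 0.66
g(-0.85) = -8.75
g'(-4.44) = -0.27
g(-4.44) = -7.04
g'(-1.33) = 0.24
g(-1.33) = -8.97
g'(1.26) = 0.31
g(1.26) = -7.05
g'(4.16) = -0.52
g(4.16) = -8.85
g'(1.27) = 0.30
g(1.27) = -7.04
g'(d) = cos(d)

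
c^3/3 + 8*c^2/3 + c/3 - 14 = (c/3 + 1)*(c - 2)*(c + 7)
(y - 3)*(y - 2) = y^2 - 5*y + 6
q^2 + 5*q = q*(q + 5)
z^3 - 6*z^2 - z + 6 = (z - 6)*(z - 1)*(z + 1)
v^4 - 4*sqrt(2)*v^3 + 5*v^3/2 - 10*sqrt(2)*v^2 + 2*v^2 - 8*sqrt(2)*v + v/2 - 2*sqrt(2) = (v + 1/2)*(v + 1)^2*(v - 4*sqrt(2))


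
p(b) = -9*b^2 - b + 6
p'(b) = -18*b - 1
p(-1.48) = -12.23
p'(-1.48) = 25.64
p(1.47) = -14.92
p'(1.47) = -27.46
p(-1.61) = -15.72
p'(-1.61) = 27.98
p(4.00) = -142.00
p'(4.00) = -73.00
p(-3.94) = -129.77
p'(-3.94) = 69.92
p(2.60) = -57.44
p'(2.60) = -47.80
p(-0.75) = 1.69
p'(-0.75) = 12.50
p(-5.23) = -234.95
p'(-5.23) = 93.14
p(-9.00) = -714.00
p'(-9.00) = 161.00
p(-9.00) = -714.00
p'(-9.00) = 161.00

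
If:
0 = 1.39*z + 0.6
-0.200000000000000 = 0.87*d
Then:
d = -0.23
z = -0.43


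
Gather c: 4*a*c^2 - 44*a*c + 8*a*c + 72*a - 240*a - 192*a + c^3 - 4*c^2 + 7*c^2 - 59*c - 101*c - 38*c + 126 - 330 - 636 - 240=-360*a + c^3 + c^2*(4*a + 3) + c*(-36*a - 198) - 1080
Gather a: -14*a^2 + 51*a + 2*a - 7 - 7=-14*a^2 + 53*a - 14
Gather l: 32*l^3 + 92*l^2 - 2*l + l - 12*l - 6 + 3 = 32*l^3 + 92*l^2 - 13*l - 3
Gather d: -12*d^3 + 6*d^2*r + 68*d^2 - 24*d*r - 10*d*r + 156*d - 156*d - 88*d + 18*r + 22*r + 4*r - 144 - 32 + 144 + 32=-12*d^3 + d^2*(6*r + 68) + d*(-34*r - 88) + 44*r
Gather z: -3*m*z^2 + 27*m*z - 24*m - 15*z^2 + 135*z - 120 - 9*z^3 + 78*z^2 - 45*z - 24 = -24*m - 9*z^3 + z^2*(63 - 3*m) + z*(27*m + 90) - 144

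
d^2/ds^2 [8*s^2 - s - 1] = 16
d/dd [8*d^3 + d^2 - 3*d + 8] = 24*d^2 + 2*d - 3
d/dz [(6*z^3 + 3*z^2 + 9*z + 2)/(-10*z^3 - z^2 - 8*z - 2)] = (24*z^4 + 84*z^3 + 9*z^2 - 8*z - 2)/(100*z^6 + 20*z^5 + 161*z^4 + 56*z^3 + 68*z^2 + 32*z + 4)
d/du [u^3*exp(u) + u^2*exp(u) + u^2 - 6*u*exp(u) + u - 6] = u^3*exp(u) + 4*u^2*exp(u) - 4*u*exp(u) + 2*u - 6*exp(u) + 1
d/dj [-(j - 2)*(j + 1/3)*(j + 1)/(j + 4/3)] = 2*(-9*j^3 - 15*j^2 + 8*j + 11)/(9*j^2 + 24*j + 16)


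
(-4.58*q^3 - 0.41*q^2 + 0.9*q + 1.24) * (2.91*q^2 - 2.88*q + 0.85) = -13.3278*q^5 + 11.9973*q^4 - 0.0931999999999997*q^3 + 0.6679*q^2 - 2.8062*q + 1.054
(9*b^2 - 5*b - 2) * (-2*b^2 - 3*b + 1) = -18*b^4 - 17*b^3 + 28*b^2 + b - 2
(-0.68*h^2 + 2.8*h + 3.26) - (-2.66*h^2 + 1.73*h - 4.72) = 1.98*h^2 + 1.07*h + 7.98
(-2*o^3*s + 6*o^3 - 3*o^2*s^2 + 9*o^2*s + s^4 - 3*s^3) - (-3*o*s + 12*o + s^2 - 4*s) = -2*o^3*s + 6*o^3 - 3*o^2*s^2 + 9*o^2*s + 3*o*s - 12*o + s^4 - 3*s^3 - s^2 + 4*s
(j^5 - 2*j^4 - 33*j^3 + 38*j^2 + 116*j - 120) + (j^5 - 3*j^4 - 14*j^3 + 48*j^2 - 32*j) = 2*j^5 - 5*j^4 - 47*j^3 + 86*j^2 + 84*j - 120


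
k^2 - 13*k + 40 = (k - 8)*(k - 5)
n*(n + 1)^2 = n^3 + 2*n^2 + n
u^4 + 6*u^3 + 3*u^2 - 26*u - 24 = (u - 2)*(u + 1)*(u + 3)*(u + 4)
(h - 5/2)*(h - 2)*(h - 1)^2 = h^4 - 13*h^3/2 + 15*h^2 - 29*h/2 + 5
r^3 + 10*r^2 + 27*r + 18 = (r + 1)*(r + 3)*(r + 6)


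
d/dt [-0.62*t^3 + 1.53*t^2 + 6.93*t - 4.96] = -1.86*t^2 + 3.06*t + 6.93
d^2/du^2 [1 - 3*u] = 0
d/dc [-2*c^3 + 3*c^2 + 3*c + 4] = -6*c^2 + 6*c + 3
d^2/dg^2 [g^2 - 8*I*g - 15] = 2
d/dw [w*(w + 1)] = 2*w + 1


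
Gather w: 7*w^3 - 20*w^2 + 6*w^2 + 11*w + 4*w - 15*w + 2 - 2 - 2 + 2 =7*w^3 - 14*w^2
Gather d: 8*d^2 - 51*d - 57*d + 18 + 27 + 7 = 8*d^2 - 108*d + 52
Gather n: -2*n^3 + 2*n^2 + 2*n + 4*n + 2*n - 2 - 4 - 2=-2*n^3 + 2*n^2 + 8*n - 8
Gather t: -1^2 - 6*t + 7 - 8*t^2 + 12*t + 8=-8*t^2 + 6*t + 14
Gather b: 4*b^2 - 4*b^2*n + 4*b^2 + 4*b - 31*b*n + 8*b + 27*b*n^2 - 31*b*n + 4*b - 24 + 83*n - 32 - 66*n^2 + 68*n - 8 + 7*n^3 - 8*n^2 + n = b^2*(8 - 4*n) + b*(27*n^2 - 62*n + 16) + 7*n^3 - 74*n^2 + 152*n - 64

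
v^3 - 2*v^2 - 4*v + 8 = (v - 2)^2*(v + 2)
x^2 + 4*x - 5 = (x - 1)*(x + 5)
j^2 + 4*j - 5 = (j - 1)*(j + 5)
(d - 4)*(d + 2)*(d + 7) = d^3 + 5*d^2 - 22*d - 56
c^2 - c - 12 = (c - 4)*(c + 3)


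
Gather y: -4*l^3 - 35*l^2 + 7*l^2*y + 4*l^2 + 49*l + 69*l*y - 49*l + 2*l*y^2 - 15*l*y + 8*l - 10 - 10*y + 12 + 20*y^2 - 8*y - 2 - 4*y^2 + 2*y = -4*l^3 - 31*l^2 + 8*l + y^2*(2*l + 16) + y*(7*l^2 + 54*l - 16)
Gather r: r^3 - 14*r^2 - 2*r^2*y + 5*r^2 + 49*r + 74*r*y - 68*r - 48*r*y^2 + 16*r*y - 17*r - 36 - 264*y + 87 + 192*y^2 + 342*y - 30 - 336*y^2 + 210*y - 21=r^3 + r^2*(-2*y - 9) + r*(-48*y^2 + 90*y - 36) - 144*y^2 + 288*y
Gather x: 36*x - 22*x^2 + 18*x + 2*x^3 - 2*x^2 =2*x^3 - 24*x^2 + 54*x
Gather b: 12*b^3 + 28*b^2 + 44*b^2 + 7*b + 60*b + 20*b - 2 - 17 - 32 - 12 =12*b^3 + 72*b^2 + 87*b - 63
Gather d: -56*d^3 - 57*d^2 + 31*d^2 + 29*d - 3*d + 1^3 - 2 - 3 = -56*d^3 - 26*d^2 + 26*d - 4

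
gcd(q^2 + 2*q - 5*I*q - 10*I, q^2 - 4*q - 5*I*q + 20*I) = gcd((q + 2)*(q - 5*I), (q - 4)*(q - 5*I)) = q - 5*I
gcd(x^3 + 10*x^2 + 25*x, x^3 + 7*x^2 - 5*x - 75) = x^2 + 10*x + 25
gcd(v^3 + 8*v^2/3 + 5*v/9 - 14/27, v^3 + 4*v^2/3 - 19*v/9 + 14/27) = v^2 + 2*v - 7/9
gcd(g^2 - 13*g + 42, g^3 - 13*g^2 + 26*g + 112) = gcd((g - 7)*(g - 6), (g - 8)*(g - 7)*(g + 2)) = g - 7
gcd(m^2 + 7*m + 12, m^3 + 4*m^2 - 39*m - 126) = m + 3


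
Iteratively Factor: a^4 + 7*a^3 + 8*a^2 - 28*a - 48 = (a - 2)*(a^3 + 9*a^2 + 26*a + 24) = (a - 2)*(a + 4)*(a^2 + 5*a + 6) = (a - 2)*(a + 2)*(a + 4)*(a + 3)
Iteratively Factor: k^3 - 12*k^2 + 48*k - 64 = (k - 4)*(k^2 - 8*k + 16) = (k - 4)^2*(k - 4)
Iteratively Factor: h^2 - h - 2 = (h - 2)*(h + 1)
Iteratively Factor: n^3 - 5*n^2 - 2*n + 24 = (n + 2)*(n^2 - 7*n + 12) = (n - 4)*(n + 2)*(n - 3)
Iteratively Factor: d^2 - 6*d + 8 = (d - 2)*(d - 4)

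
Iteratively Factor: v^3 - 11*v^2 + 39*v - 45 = (v - 3)*(v^2 - 8*v + 15) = (v - 3)^2*(v - 5)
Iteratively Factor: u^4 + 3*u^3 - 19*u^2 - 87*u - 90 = (u - 5)*(u^3 + 8*u^2 + 21*u + 18) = (u - 5)*(u + 2)*(u^2 + 6*u + 9) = (u - 5)*(u + 2)*(u + 3)*(u + 3)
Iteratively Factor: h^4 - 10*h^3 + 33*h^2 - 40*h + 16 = (h - 4)*(h^3 - 6*h^2 + 9*h - 4) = (h - 4)*(h - 1)*(h^2 - 5*h + 4) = (h - 4)*(h - 1)^2*(h - 4)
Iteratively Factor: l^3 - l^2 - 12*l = (l - 4)*(l^2 + 3*l) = (l - 4)*(l + 3)*(l)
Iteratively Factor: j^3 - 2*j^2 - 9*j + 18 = (j - 3)*(j^2 + j - 6) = (j - 3)*(j - 2)*(j + 3)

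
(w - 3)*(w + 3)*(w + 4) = w^3 + 4*w^2 - 9*w - 36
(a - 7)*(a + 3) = a^2 - 4*a - 21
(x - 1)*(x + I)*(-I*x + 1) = -I*x^3 + 2*x^2 + I*x^2 - 2*x + I*x - I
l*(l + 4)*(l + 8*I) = l^3 + 4*l^2 + 8*I*l^2 + 32*I*l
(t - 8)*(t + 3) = t^2 - 5*t - 24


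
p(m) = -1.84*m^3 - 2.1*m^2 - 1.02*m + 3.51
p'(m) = -5.52*m^2 - 4.2*m - 1.02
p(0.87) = -0.18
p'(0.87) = -8.85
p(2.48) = -40.00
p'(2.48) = -45.39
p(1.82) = -16.40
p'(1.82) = -26.95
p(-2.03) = 12.32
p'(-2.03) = -15.24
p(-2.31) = 17.34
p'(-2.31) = -20.77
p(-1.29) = 5.28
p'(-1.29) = -4.79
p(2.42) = -37.33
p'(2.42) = -43.51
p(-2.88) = 32.98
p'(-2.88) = -34.71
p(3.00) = -68.13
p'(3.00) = -63.30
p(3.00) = -68.13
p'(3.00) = -63.30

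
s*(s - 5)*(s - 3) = s^3 - 8*s^2 + 15*s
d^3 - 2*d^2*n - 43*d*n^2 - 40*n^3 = (d - 8*n)*(d + n)*(d + 5*n)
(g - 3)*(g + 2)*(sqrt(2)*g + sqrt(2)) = sqrt(2)*g^3 - 7*sqrt(2)*g - 6*sqrt(2)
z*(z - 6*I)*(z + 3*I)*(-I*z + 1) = -I*z^4 - 2*z^3 - 21*I*z^2 + 18*z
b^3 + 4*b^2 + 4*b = b*(b + 2)^2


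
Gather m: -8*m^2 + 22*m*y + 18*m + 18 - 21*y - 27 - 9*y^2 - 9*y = -8*m^2 + m*(22*y + 18) - 9*y^2 - 30*y - 9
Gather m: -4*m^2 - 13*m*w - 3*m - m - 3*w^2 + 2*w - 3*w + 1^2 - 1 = -4*m^2 + m*(-13*w - 4) - 3*w^2 - w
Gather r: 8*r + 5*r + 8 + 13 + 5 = 13*r + 26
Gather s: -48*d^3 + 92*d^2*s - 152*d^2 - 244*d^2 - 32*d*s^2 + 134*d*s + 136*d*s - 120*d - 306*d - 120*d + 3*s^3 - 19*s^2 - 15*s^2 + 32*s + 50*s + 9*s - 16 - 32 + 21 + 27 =-48*d^3 - 396*d^2 - 546*d + 3*s^3 + s^2*(-32*d - 34) + s*(92*d^2 + 270*d + 91)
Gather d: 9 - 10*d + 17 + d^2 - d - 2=d^2 - 11*d + 24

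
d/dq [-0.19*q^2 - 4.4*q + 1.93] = -0.38*q - 4.4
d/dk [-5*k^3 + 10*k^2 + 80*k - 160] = -15*k^2 + 20*k + 80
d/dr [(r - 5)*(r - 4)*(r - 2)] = 3*r^2 - 22*r + 38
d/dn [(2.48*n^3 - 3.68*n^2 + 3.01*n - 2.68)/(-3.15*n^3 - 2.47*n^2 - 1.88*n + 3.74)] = (-17.7176*n^4 + 9.6382*n^3 + 16.8527*n^2 - 40.7656*n + 6.219)/(9.9225*n^6 + 15.561*n^5 + 17.9449*n^4 - 14.2748*n^3 - 14.9412*n^2 - 14.0624*n + 13.9876)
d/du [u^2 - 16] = 2*u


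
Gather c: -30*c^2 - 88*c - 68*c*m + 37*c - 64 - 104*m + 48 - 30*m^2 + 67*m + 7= -30*c^2 + c*(-68*m - 51) - 30*m^2 - 37*m - 9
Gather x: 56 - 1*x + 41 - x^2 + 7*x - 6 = -x^2 + 6*x + 91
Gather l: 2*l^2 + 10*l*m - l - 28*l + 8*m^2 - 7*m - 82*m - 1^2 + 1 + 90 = 2*l^2 + l*(10*m - 29) + 8*m^2 - 89*m + 90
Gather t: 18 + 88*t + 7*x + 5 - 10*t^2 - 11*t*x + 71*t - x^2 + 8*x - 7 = -10*t^2 + t*(159 - 11*x) - x^2 + 15*x + 16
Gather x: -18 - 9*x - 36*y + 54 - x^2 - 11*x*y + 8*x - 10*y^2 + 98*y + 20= -x^2 + x*(-11*y - 1) - 10*y^2 + 62*y + 56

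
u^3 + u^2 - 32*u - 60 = (u - 6)*(u + 2)*(u + 5)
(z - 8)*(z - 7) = z^2 - 15*z + 56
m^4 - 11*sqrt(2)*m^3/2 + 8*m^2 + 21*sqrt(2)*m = m*(m - 7*sqrt(2)/2)*(m - 3*sqrt(2))*(m + sqrt(2))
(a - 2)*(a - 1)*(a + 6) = a^3 + 3*a^2 - 16*a + 12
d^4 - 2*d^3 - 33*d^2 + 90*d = d*(d - 5)*(d - 3)*(d + 6)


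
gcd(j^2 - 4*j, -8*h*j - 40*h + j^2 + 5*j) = 1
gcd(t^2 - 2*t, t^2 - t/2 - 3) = t - 2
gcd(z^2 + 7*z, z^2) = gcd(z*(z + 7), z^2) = z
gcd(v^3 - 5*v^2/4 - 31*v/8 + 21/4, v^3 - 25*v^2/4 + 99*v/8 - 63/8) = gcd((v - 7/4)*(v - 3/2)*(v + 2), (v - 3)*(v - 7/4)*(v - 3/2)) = v^2 - 13*v/4 + 21/8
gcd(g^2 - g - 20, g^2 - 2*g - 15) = g - 5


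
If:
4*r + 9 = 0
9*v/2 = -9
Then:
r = -9/4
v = -2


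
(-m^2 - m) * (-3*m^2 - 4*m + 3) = 3*m^4 + 7*m^3 + m^2 - 3*m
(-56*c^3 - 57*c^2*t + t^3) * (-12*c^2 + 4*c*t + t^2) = 672*c^5 + 460*c^4*t - 284*c^3*t^2 - 69*c^2*t^3 + 4*c*t^4 + t^5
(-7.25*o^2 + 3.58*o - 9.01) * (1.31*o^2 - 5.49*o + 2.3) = -9.4975*o^4 + 44.4923*o^3 - 48.1323*o^2 + 57.6989*o - 20.723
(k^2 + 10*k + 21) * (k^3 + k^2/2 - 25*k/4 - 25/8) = k^5 + 21*k^4/2 + 79*k^3/4 - 441*k^2/8 - 325*k/2 - 525/8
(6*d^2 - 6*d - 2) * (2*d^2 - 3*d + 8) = 12*d^4 - 30*d^3 + 62*d^2 - 42*d - 16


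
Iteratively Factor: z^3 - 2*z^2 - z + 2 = (z - 1)*(z^2 - z - 2) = (z - 1)*(z + 1)*(z - 2)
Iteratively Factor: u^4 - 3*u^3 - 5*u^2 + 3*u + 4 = (u + 1)*(u^3 - 4*u^2 - u + 4) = (u - 1)*(u + 1)*(u^2 - 3*u - 4) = (u - 1)*(u + 1)^2*(u - 4)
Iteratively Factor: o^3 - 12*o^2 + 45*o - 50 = (o - 5)*(o^2 - 7*o + 10) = (o - 5)^2*(o - 2)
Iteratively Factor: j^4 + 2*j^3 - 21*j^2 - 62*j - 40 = (j + 4)*(j^3 - 2*j^2 - 13*j - 10) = (j - 5)*(j + 4)*(j^2 + 3*j + 2) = (j - 5)*(j + 1)*(j + 4)*(j + 2)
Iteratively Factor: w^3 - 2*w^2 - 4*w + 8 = (w + 2)*(w^2 - 4*w + 4) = (w - 2)*(w + 2)*(w - 2)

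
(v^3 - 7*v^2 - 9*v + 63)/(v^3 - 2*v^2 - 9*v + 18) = (v - 7)/(v - 2)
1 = 1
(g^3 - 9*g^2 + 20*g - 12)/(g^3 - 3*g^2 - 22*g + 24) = (g - 2)/(g + 4)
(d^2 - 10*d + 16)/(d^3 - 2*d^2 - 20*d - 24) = (-d^2 + 10*d - 16)/(-d^3 + 2*d^2 + 20*d + 24)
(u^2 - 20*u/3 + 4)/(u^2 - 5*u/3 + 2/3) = (u - 6)/(u - 1)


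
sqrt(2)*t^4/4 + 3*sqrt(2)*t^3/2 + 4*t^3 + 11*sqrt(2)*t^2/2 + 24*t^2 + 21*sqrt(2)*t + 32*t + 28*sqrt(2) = (t/2 + sqrt(2)/2)*(t + 4)*(t + 7*sqrt(2))*(sqrt(2)*t/2 + sqrt(2))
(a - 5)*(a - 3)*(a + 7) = a^3 - a^2 - 41*a + 105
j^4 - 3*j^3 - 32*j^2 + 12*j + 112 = (j - 7)*(j - 2)*(j + 2)*(j + 4)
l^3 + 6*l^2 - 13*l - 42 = (l - 3)*(l + 2)*(l + 7)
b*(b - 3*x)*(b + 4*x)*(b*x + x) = b^4*x + b^3*x^2 + b^3*x - 12*b^2*x^3 + b^2*x^2 - 12*b*x^3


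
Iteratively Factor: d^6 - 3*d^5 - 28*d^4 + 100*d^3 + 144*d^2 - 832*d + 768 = (d - 3)*(d^5 - 28*d^3 + 16*d^2 + 192*d - 256) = (d - 3)*(d + 4)*(d^4 - 4*d^3 - 12*d^2 + 64*d - 64) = (d - 3)*(d - 2)*(d + 4)*(d^3 - 2*d^2 - 16*d + 32) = (d - 3)*(d - 2)^2*(d + 4)*(d^2 - 16) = (d - 3)*(d - 2)^2*(d + 4)^2*(d - 4)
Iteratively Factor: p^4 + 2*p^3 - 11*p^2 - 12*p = (p + 4)*(p^3 - 2*p^2 - 3*p) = (p - 3)*(p + 4)*(p^2 + p) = p*(p - 3)*(p + 4)*(p + 1)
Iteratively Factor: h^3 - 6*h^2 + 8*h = (h - 4)*(h^2 - 2*h) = (h - 4)*(h - 2)*(h)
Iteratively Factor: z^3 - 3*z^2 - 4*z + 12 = (z - 3)*(z^2 - 4) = (z - 3)*(z - 2)*(z + 2)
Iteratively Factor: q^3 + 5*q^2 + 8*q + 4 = (q + 1)*(q^2 + 4*q + 4) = (q + 1)*(q + 2)*(q + 2)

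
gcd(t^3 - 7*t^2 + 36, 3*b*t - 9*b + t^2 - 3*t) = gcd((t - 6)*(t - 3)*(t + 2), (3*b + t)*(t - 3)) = t - 3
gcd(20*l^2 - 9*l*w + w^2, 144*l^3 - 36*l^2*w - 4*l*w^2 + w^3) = -4*l + w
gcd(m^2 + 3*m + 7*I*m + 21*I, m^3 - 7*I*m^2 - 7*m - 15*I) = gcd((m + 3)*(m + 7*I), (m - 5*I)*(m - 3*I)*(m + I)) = 1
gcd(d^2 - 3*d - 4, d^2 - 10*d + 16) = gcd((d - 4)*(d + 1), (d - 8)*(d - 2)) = 1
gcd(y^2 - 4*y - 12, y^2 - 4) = y + 2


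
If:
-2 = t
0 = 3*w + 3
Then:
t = -2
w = -1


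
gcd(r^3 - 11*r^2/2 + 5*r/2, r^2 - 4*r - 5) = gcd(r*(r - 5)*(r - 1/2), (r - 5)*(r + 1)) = r - 5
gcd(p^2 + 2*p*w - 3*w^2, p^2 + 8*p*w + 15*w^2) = p + 3*w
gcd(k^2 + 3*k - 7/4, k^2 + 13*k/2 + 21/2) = k + 7/2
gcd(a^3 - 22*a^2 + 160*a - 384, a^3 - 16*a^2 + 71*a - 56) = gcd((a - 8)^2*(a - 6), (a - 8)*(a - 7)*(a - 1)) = a - 8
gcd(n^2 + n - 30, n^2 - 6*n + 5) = n - 5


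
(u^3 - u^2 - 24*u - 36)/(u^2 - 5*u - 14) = (u^2 - 3*u - 18)/(u - 7)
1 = 1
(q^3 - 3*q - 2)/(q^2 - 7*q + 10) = (q^2 + 2*q + 1)/(q - 5)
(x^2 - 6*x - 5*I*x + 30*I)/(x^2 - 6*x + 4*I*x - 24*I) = (x - 5*I)/(x + 4*I)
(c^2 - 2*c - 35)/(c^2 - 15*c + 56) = (c + 5)/(c - 8)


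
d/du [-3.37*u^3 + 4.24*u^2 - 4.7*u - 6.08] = -10.11*u^2 + 8.48*u - 4.7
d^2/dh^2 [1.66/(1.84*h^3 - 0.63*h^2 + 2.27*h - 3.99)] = ((2.0916 - 18.3264*h)*(1.84*h^3 - 0.63*h^2 + 2.27*h - 3.99) + 1.66*(5.52*h^2 - 1.26*h + 2.27)*(11.04*h^2 - 2.52*h + 4.54))/(1.84*h^3 - 0.63*h^2 + 2.27*h - 3.99)^3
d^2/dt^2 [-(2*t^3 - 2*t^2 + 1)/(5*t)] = -4/5 - 2/(5*t^3)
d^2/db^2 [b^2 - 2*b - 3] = 2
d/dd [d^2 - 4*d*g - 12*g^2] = 2*d - 4*g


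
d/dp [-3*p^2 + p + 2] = 1 - 6*p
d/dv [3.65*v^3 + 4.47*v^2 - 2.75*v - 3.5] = 10.95*v^2 + 8.94*v - 2.75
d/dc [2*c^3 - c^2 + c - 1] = 6*c^2 - 2*c + 1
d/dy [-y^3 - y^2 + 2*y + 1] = -3*y^2 - 2*y + 2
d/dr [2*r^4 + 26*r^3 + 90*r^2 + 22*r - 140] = 8*r^3 + 78*r^2 + 180*r + 22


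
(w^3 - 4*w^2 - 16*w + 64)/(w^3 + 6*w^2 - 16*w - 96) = (w - 4)/(w + 6)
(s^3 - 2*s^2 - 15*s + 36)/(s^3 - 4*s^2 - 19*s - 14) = (-s^3 + 2*s^2 + 15*s - 36)/(-s^3 + 4*s^2 + 19*s + 14)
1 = 1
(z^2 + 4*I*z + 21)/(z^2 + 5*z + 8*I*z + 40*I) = (z^2 + 4*I*z + 21)/(z^2 + z*(5 + 8*I) + 40*I)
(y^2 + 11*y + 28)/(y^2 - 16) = (y + 7)/(y - 4)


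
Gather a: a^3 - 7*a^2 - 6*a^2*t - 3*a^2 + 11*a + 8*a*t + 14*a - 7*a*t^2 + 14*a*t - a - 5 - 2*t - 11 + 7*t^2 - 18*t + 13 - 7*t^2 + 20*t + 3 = a^3 + a^2*(-6*t - 10) + a*(-7*t^2 + 22*t + 24)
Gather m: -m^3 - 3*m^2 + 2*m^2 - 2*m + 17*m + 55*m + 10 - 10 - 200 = -m^3 - m^2 + 70*m - 200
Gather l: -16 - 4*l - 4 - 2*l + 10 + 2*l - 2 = -4*l - 12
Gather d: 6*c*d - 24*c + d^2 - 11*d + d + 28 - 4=-24*c + d^2 + d*(6*c - 10) + 24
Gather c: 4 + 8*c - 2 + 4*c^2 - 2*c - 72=4*c^2 + 6*c - 70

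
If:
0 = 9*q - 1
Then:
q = 1/9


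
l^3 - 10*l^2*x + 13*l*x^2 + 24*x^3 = (l - 8*x)*(l - 3*x)*(l + x)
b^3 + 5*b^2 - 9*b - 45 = (b - 3)*(b + 3)*(b + 5)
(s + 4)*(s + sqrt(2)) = s^2 + sqrt(2)*s + 4*s + 4*sqrt(2)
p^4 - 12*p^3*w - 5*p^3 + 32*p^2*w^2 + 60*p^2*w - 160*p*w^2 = p*(p - 5)*(p - 8*w)*(p - 4*w)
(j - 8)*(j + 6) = j^2 - 2*j - 48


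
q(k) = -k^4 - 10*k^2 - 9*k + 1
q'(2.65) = -136.44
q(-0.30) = 2.79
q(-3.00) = -143.00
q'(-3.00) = 159.00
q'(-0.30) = -2.89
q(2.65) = -142.39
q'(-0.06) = -7.80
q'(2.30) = -103.67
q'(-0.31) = -2.68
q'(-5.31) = 696.09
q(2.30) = -100.58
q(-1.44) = -11.08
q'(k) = -4*k^3 - 20*k - 9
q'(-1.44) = 31.74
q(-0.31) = 2.82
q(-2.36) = -64.48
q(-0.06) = 1.50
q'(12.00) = -7161.00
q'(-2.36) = 90.78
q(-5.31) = -1028.19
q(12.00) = -22283.00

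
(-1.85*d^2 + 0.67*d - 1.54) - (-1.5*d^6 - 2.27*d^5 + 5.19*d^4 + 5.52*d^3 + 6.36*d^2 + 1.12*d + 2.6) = 1.5*d^6 + 2.27*d^5 - 5.19*d^4 - 5.52*d^3 - 8.21*d^2 - 0.45*d - 4.14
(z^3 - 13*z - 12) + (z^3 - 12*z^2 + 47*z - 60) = 2*z^3 - 12*z^2 + 34*z - 72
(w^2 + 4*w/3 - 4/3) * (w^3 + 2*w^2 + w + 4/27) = w^5 + 10*w^4/3 + 7*w^3/3 - 32*w^2/27 - 92*w/81 - 16/81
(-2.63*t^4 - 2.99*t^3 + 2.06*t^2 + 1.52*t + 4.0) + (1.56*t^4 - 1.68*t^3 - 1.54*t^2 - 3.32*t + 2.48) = -1.07*t^4 - 4.67*t^3 + 0.52*t^2 - 1.8*t + 6.48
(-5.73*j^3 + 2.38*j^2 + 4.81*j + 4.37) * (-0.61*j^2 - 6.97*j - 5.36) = 3.4953*j^5 + 38.4863*j^4 + 11.1901*j^3 - 48.9482*j^2 - 56.2405*j - 23.4232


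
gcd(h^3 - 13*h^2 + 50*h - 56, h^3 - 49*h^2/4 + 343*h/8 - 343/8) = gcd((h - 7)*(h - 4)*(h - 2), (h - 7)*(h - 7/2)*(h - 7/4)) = h - 7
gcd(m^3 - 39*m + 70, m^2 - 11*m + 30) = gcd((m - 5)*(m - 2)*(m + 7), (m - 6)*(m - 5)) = m - 5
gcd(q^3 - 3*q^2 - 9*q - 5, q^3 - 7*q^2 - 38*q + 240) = q - 5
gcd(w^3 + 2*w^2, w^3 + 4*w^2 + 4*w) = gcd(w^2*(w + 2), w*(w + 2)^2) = w^2 + 2*w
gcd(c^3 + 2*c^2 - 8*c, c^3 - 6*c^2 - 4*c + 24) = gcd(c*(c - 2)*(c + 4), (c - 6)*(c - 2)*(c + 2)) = c - 2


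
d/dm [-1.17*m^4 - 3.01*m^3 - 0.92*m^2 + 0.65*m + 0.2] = -4.68*m^3 - 9.03*m^2 - 1.84*m + 0.65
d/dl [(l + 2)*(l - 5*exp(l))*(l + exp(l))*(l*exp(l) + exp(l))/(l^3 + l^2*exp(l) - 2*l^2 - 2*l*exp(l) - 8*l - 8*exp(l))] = (l^3 - 10*l^2*exp(l) - 2*l^2 + 30*l*exp(l) - 12*l + 65*exp(l) - 4)*exp(l)/(l^2 - 8*l + 16)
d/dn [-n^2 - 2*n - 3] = -2*n - 2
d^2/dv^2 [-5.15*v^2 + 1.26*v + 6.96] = -10.3000000000000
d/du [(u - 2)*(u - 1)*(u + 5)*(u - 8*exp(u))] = -8*u^3*exp(u) + 4*u^3 - 40*u^2*exp(u) + 6*u^2 + 72*u*exp(u) - 26*u + 24*exp(u) + 10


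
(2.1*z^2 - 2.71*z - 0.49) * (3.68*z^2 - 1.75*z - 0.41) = 7.728*z^4 - 13.6478*z^3 + 2.0783*z^2 + 1.9686*z + 0.2009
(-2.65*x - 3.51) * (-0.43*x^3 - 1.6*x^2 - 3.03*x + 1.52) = 1.1395*x^4 + 5.7493*x^3 + 13.6455*x^2 + 6.6073*x - 5.3352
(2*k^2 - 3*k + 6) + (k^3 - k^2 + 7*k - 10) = k^3 + k^2 + 4*k - 4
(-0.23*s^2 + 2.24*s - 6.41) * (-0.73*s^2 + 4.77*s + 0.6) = 0.1679*s^4 - 2.7323*s^3 + 15.2261*s^2 - 29.2317*s - 3.846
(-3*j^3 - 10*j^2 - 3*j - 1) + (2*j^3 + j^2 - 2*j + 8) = -j^3 - 9*j^2 - 5*j + 7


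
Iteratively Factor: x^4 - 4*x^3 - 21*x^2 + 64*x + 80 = (x - 5)*(x^3 + x^2 - 16*x - 16) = (x - 5)*(x - 4)*(x^2 + 5*x + 4) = (x - 5)*(x - 4)*(x + 1)*(x + 4)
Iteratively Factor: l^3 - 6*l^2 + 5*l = (l)*(l^2 - 6*l + 5) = l*(l - 5)*(l - 1)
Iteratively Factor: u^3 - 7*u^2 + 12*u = (u - 3)*(u^2 - 4*u) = u*(u - 3)*(u - 4)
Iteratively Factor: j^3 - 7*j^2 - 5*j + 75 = (j - 5)*(j^2 - 2*j - 15) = (j - 5)^2*(j + 3)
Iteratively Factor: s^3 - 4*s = (s + 2)*(s^2 - 2*s) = s*(s + 2)*(s - 2)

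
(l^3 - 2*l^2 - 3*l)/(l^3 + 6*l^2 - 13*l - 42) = l*(l + 1)/(l^2 + 9*l + 14)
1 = 1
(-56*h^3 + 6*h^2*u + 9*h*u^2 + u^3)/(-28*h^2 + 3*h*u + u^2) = (-8*h^2 + 2*h*u + u^2)/(-4*h + u)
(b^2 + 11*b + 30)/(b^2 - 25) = (b + 6)/(b - 5)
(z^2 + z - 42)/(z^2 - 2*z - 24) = (z + 7)/(z + 4)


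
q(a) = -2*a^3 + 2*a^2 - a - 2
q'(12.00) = -817.00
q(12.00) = -3182.00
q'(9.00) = -451.00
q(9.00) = -1307.00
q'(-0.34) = -3.05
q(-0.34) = -1.35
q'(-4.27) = -127.48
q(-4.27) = 194.44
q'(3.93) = -77.95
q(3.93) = -96.44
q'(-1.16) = -13.71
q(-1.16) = 4.97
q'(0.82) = -1.75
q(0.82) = -2.58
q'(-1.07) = -12.15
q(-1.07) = 3.81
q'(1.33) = -6.29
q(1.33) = -4.50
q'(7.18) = -281.59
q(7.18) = -646.37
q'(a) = -6*a^2 + 4*a - 1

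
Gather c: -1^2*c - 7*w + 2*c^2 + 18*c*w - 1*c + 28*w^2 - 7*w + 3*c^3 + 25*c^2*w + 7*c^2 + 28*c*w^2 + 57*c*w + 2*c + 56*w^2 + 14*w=3*c^3 + c^2*(25*w + 9) + c*(28*w^2 + 75*w) + 84*w^2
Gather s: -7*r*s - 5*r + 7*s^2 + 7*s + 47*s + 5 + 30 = -5*r + 7*s^2 + s*(54 - 7*r) + 35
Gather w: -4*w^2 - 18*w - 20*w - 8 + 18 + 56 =-4*w^2 - 38*w + 66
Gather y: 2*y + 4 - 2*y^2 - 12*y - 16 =-2*y^2 - 10*y - 12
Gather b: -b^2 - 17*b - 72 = -b^2 - 17*b - 72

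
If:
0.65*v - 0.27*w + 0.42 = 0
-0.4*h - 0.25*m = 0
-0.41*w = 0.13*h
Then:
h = -3.15384615384615*w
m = 5.04615384615385*w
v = 0.415384615384615*w - 0.646153846153846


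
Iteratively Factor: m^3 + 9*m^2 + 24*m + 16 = (m + 4)*(m^2 + 5*m + 4) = (m + 4)^2*(m + 1)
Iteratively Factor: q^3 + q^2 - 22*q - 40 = (q + 2)*(q^2 - q - 20) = (q - 5)*(q + 2)*(q + 4)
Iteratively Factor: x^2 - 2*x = (x)*(x - 2)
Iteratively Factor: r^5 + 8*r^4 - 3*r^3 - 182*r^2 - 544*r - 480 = (r + 4)*(r^4 + 4*r^3 - 19*r^2 - 106*r - 120) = (r + 4)^2*(r^3 - 19*r - 30) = (r + 3)*(r + 4)^2*(r^2 - 3*r - 10) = (r - 5)*(r + 3)*(r + 4)^2*(r + 2)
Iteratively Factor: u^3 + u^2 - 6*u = (u + 3)*(u^2 - 2*u) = u*(u + 3)*(u - 2)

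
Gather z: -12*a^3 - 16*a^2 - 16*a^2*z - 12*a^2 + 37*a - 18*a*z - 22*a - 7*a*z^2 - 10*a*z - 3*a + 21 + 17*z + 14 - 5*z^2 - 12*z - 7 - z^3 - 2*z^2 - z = -12*a^3 - 28*a^2 + 12*a - z^3 + z^2*(-7*a - 7) + z*(-16*a^2 - 28*a + 4) + 28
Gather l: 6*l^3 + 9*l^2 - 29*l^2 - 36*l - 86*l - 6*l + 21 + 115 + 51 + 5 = 6*l^3 - 20*l^2 - 128*l + 192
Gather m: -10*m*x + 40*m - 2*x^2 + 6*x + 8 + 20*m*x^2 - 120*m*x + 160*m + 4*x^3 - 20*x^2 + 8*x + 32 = m*(20*x^2 - 130*x + 200) + 4*x^3 - 22*x^2 + 14*x + 40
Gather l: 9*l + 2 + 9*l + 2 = 18*l + 4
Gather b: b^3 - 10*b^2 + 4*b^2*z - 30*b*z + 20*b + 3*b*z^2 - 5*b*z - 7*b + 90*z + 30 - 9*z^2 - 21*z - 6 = b^3 + b^2*(4*z - 10) + b*(3*z^2 - 35*z + 13) - 9*z^2 + 69*z + 24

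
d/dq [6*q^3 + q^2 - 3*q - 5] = 18*q^2 + 2*q - 3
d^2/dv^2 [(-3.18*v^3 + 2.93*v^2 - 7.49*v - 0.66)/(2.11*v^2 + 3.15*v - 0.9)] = (1.4210854715202e-14*v^5 - 1.4210854715202e-14*v^4 - 180.825688*v^3 + 69.845904*v^2 - 127.116*v - 53.32608)/(9.393931*v^6 + 42.072345*v^5 + 50.788755*v^4 - 4.63522500000001*v^3 - 21.66345*v^2 + 7.6545*v - 0.729)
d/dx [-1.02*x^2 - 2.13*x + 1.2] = -2.04*x - 2.13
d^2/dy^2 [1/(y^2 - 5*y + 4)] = 2*(-y^2 + 5*y + (2*y - 5)^2 - 4)/(y^2 - 5*y + 4)^3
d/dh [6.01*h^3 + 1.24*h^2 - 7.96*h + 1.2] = 18.03*h^2 + 2.48*h - 7.96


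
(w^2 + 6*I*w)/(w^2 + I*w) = (w + 6*I)/(w + I)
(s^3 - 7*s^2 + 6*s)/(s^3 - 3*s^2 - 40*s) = (-s^2 + 7*s - 6)/(-s^2 + 3*s + 40)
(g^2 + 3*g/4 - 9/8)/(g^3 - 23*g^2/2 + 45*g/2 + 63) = (g - 3/4)/(g^2 - 13*g + 42)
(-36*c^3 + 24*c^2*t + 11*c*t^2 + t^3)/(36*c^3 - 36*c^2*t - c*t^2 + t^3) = (6*c + t)/(-6*c + t)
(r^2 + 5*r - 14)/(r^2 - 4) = (r + 7)/(r + 2)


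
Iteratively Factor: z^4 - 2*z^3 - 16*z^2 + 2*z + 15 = (z + 3)*(z^3 - 5*z^2 - z + 5) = (z + 1)*(z + 3)*(z^2 - 6*z + 5) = (z - 1)*(z + 1)*(z + 3)*(z - 5)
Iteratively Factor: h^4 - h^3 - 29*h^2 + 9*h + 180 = (h + 3)*(h^3 - 4*h^2 - 17*h + 60) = (h - 5)*(h + 3)*(h^2 + h - 12) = (h - 5)*(h - 3)*(h + 3)*(h + 4)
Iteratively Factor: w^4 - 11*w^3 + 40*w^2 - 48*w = (w - 4)*(w^3 - 7*w^2 + 12*w) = w*(w - 4)*(w^2 - 7*w + 12) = w*(w - 4)^2*(w - 3)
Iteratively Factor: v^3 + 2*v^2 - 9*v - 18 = (v - 3)*(v^2 + 5*v + 6) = (v - 3)*(v + 3)*(v + 2)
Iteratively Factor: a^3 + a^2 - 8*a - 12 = (a + 2)*(a^2 - a - 6) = (a - 3)*(a + 2)*(a + 2)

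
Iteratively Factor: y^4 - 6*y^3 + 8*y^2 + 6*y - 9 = (y - 3)*(y^3 - 3*y^2 - y + 3) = (y - 3)*(y - 1)*(y^2 - 2*y - 3) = (y - 3)^2*(y - 1)*(y + 1)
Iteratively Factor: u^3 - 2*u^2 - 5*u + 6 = (u - 3)*(u^2 + u - 2) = (u - 3)*(u + 2)*(u - 1)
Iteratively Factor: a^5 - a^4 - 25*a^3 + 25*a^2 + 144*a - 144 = (a + 4)*(a^4 - 5*a^3 - 5*a^2 + 45*a - 36) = (a - 4)*(a + 4)*(a^3 - a^2 - 9*a + 9) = (a - 4)*(a - 3)*(a + 4)*(a^2 + 2*a - 3) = (a - 4)*(a - 3)*(a + 3)*(a + 4)*(a - 1)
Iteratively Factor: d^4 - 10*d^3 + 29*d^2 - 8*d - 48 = (d - 3)*(d^3 - 7*d^2 + 8*d + 16) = (d - 4)*(d - 3)*(d^2 - 3*d - 4) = (d - 4)*(d - 3)*(d + 1)*(d - 4)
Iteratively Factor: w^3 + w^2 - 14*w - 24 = (w - 4)*(w^2 + 5*w + 6) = (w - 4)*(w + 3)*(w + 2)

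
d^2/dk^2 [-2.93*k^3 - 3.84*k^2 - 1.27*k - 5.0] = -17.58*k - 7.68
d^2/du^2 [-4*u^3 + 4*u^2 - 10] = 8 - 24*u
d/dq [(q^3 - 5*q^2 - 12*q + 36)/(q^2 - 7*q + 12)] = (q^4 - 14*q^3 + 83*q^2 - 192*q + 108)/(q^4 - 14*q^3 + 73*q^2 - 168*q + 144)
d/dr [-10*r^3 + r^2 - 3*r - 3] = -30*r^2 + 2*r - 3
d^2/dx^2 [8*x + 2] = 0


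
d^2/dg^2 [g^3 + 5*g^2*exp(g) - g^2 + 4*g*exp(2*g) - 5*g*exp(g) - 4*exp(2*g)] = 5*g^2*exp(g) + 16*g*exp(2*g) + 15*g*exp(g) + 6*g - 2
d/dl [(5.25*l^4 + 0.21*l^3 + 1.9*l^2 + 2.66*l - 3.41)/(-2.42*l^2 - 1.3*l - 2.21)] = (-25.41*l^5 - 20.9832*l^4 - 46.956*l^3 + 2.5749*l^2 - 24.9024*l - 10.3116)/(5.8564*l^4 + 6.292*l^3 + 12.3864*l^2 + 5.746*l + 4.8841)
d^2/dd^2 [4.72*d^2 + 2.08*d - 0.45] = 9.44000000000000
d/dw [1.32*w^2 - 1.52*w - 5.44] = 2.64*w - 1.52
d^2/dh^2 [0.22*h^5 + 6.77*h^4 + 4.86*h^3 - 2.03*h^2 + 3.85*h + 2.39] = 4.4*h^3 + 81.24*h^2 + 29.16*h - 4.06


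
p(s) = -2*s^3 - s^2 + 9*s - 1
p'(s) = -6*s^2 - 2*s + 9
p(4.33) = -143.14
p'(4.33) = -112.15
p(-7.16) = 617.42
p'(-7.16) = -284.27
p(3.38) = -59.23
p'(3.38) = -66.31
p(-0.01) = -1.09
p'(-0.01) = 9.02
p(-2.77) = 8.90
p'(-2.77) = -31.50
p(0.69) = 4.08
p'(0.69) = 4.76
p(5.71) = -354.55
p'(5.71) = -198.04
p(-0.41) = -4.72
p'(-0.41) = 8.81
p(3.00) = -37.00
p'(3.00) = -51.00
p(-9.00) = 1295.00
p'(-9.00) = -459.00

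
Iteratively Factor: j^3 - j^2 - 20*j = (j)*(j^2 - j - 20) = j*(j + 4)*(j - 5)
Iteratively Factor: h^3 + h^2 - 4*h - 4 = (h + 1)*(h^2 - 4) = (h + 1)*(h + 2)*(h - 2)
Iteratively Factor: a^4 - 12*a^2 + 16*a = (a - 2)*(a^3 + 2*a^2 - 8*a) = (a - 2)*(a + 4)*(a^2 - 2*a) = (a - 2)^2*(a + 4)*(a)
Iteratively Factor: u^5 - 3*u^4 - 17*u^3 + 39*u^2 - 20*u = (u + 4)*(u^4 - 7*u^3 + 11*u^2 - 5*u) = (u - 1)*(u + 4)*(u^3 - 6*u^2 + 5*u) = (u - 1)^2*(u + 4)*(u^2 - 5*u) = u*(u - 1)^2*(u + 4)*(u - 5)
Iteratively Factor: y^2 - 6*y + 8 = (y - 2)*(y - 4)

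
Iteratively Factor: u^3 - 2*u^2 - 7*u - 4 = (u + 1)*(u^2 - 3*u - 4) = (u + 1)^2*(u - 4)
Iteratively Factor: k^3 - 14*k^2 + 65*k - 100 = (k - 5)*(k^2 - 9*k + 20) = (k - 5)*(k - 4)*(k - 5)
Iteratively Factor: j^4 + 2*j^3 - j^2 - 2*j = (j + 1)*(j^3 + j^2 - 2*j) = (j + 1)*(j + 2)*(j^2 - j) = (j - 1)*(j + 1)*(j + 2)*(j)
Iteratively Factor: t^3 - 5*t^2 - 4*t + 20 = (t - 5)*(t^2 - 4) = (t - 5)*(t + 2)*(t - 2)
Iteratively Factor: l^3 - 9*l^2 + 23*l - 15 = (l - 3)*(l^2 - 6*l + 5) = (l - 5)*(l - 3)*(l - 1)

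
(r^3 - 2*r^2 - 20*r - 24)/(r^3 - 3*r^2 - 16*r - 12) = (r + 2)/(r + 1)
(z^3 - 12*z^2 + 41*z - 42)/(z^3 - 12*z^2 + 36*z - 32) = (z^2 - 10*z + 21)/(z^2 - 10*z + 16)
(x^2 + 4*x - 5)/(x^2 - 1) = (x + 5)/(x + 1)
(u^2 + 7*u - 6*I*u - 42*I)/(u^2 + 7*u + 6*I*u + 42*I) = (u - 6*I)/(u + 6*I)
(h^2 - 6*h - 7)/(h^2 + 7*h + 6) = (h - 7)/(h + 6)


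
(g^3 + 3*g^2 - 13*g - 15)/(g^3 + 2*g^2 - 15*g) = (g + 1)/g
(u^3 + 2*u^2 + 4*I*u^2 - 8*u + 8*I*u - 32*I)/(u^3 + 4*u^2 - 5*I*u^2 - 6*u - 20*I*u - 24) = (u^2 + u*(-2 + 4*I) - 8*I)/(u^2 - 5*I*u - 6)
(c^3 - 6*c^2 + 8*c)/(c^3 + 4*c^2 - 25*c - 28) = c*(c - 2)/(c^2 + 8*c + 7)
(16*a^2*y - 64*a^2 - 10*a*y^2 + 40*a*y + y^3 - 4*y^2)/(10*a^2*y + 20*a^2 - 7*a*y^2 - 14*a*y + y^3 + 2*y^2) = (-8*a*y + 32*a + y^2 - 4*y)/(-5*a*y - 10*a + y^2 + 2*y)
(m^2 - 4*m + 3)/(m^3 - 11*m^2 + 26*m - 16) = (m - 3)/(m^2 - 10*m + 16)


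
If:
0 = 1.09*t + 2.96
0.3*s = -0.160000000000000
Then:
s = -0.53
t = -2.72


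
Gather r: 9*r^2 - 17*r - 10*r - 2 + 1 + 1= 9*r^2 - 27*r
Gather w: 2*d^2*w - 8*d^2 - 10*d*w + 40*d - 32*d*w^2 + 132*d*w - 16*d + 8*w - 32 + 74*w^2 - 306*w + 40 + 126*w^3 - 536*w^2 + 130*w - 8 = -8*d^2 + 24*d + 126*w^3 + w^2*(-32*d - 462) + w*(2*d^2 + 122*d - 168)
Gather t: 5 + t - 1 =t + 4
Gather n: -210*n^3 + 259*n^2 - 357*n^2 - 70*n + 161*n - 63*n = -210*n^3 - 98*n^2 + 28*n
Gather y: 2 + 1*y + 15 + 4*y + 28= 5*y + 45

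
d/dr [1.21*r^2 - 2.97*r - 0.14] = 2.42*r - 2.97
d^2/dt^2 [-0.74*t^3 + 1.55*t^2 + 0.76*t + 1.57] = 3.1 - 4.44*t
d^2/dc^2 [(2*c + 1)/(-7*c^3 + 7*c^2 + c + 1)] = 4*(-147*c^5 + 140*c^3 - 105*c^2 + 4)/(343*c^9 - 1029*c^8 + 882*c^7 - 196*c^6 + 168*c^5 - 126*c^4 - 22*c^3 - 24*c^2 - 3*c - 1)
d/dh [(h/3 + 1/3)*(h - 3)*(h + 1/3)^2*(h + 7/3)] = 5*h^4/3 + 4*h^3/3 - 22*h^2/3 - 652*h/81 - 149/81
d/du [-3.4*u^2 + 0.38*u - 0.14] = 0.38 - 6.8*u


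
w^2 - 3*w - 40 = (w - 8)*(w + 5)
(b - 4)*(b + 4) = b^2 - 16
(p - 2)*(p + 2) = p^2 - 4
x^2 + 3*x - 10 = (x - 2)*(x + 5)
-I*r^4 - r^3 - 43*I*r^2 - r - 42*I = (r - 7*I)*(r - I)*(r + 6*I)*(-I*r + 1)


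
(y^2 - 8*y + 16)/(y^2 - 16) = (y - 4)/(y + 4)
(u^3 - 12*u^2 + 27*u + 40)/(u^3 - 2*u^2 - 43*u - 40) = (u - 5)/(u + 5)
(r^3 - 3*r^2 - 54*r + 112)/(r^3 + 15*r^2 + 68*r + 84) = (r^2 - 10*r + 16)/(r^2 + 8*r + 12)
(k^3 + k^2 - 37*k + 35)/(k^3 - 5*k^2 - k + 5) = (k + 7)/(k + 1)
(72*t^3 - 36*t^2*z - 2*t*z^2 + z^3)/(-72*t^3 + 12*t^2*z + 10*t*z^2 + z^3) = (-6*t + z)/(6*t + z)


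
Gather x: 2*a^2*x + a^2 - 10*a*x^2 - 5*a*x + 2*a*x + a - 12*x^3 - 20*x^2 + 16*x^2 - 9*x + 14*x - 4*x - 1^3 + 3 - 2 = a^2 + a - 12*x^3 + x^2*(-10*a - 4) + x*(2*a^2 - 3*a + 1)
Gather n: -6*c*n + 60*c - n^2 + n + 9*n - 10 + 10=60*c - n^2 + n*(10 - 6*c)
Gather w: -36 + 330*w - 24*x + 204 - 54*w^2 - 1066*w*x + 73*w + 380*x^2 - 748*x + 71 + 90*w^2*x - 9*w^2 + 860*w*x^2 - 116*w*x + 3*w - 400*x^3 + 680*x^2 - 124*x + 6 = w^2*(90*x - 63) + w*(860*x^2 - 1182*x + 406) - 400*x^3 + 1060*x^2 - 896*x + 245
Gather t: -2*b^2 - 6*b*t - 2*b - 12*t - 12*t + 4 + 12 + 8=-2*b^2 - 2*b + t*(-6*b - 24) + 24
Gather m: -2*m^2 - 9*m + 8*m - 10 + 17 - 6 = -2*m^2 - m + 1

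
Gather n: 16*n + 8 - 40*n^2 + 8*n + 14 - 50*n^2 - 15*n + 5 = -90*n^2 + 9*n + 27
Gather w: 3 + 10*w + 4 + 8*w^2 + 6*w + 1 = 8*w^2 + 16*w + 8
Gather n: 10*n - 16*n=-6*n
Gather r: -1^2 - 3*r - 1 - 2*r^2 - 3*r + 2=-2*r^2 - 6*r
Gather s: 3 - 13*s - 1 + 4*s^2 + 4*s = 4*s^2 - 9*s + 2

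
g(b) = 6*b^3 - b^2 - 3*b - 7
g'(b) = 18*b^2 - 2*b - 3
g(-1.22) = -15.72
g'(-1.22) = 26.23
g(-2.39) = -87.45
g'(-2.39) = 104.60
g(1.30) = 0.59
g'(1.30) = 24.82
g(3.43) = 213.07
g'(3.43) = 201.91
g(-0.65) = -7.12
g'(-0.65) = 5.90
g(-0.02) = -6.94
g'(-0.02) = -2.95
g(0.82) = -6.82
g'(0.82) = 7.46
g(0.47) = -8.01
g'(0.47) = 0.04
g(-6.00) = -1321.00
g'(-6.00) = 657.00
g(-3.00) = -169.00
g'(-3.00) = 165.00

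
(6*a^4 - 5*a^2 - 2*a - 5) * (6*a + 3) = 36*a^5 + 18*a^4 - 30*a^3 - 27*a^2 - 36*a - 15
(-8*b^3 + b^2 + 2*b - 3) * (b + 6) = -8*b^4 - 47*b^3 + 8*b^2 + 9*b - 18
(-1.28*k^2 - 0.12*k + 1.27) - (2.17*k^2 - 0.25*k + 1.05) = -3.45*k^2 + 0.13*k + 0.22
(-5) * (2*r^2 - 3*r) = -10*r^2 + 15*r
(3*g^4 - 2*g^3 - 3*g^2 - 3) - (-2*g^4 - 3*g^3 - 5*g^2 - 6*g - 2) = 5*g^4 + g^3 + 2*g^2 + 6*g - 1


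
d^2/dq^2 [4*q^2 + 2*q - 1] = 8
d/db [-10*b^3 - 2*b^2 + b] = -30*b^2 - 4*b + 1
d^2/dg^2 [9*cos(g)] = -9*cos(g)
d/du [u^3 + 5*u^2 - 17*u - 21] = 3*u^2 + 10*u - 17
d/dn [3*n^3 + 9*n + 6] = 9*n^2 + 9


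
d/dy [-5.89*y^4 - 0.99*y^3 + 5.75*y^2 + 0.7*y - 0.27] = -23.56*y^3 - 2.97*y^2 + 11.5*y + 0.7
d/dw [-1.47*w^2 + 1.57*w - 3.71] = 1.57 - 2.94*w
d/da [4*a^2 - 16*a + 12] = 8*a - 16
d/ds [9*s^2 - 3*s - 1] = 18*s - 3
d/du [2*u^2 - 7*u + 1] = 4*u - 7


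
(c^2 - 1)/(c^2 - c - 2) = (c - 1)/(c - 2)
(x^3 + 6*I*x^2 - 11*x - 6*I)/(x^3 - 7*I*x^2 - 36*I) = (x^2 + 4*I*x - 3)/(x^2 - 9*I*x - 18)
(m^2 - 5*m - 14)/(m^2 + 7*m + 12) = (m^2 - 5*m - 14)/(m^2 + 7*m + 12)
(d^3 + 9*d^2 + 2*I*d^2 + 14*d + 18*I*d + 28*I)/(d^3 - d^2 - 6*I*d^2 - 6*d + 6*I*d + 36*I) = (d^2 + d*(7 + 2*I) + 14*I)/(d^2 + d*(-3 - 6*I) + 18*I)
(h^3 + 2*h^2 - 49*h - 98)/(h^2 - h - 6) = (h^2 - 49)/(h - 3)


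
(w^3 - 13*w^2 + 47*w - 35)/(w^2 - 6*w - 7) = (w^2 - 6*w + 5)/(w + 1)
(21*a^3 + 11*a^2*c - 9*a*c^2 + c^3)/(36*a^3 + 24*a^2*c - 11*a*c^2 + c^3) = (21*a^2 - 10*a*c + c^2)/(36*a^2 - 12*a*c + c^2)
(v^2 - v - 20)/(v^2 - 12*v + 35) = (v + 4)/(v - 7)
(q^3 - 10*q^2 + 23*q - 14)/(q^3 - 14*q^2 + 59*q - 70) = (q - 1)/(q - 5)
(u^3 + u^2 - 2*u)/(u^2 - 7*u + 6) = u*(u + 2)/(u - 6)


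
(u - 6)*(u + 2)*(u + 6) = u^3 + 2*u^2 - 36*u - 72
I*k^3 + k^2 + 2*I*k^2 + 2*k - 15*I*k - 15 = (k - 3)*(k + 5)*(I*k + 1)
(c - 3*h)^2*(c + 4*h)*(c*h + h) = c^4*h - 2*c^3*h^2 + c^3*h - 15*c^2*h^3 - 2*c^2*h^2 + 36*c*h^4 - 15*c*h^3 + 36*h^4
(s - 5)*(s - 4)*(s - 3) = s^3 - 12*s^2 + 47*s - 60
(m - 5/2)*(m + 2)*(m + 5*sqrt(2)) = m^3 - m^2/2 + 5*sqrt(2)*m^2 - 5*m - 5*sqrt(2)*m/2 - 25*sqrt(2)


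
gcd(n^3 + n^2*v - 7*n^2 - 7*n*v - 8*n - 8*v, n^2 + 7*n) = 1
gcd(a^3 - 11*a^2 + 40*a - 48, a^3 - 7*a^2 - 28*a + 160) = a - 4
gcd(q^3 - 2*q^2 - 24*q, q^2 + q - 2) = 1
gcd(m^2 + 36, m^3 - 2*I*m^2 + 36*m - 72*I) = m^2 + 36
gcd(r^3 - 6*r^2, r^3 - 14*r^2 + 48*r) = r^2 - 6*r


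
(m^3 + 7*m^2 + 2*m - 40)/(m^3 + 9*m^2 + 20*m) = (m - 2)/m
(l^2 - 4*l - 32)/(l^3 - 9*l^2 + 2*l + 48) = (l + 4)/(l^2 - l - 6)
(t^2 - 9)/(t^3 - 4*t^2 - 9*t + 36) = 1/(t - 4)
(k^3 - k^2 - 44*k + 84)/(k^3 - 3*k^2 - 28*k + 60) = (k + 7)/(k + 5)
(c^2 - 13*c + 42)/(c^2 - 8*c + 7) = (c - 6)/(c - 1)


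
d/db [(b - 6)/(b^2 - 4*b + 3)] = (b^2 - 4*b - 2*(b - 6)*(b - 2) + 3)/(b^2 - 4*b + 3)^2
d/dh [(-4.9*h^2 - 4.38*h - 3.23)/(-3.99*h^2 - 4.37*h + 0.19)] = (3.93680000000001*h^2 - 27.6374*h - 14.9473)/(15.9201*h^4 + 34.8726*h^3 + 17.5807*h^2 - 1.6606*h + 0.0361)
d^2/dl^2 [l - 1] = 0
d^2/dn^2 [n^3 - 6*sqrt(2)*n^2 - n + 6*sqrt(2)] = 6*n - 12*sqrt(2)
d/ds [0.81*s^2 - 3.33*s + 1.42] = 1.62*s - 3.33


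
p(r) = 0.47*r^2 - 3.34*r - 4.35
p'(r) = 0.94*r - 3.34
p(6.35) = -6.61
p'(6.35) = 2.63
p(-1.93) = 3.85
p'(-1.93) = -5.15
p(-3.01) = 9.96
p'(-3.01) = -6.17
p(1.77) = -8.79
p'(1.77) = -1.68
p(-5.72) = 30.13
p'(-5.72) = -8.72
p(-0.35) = -3.12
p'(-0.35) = -3.67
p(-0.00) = -4.35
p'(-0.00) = -3.34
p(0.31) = -5.34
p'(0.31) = -3.05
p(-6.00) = 32.61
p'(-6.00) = -8.98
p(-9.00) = 63.78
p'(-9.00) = -11.80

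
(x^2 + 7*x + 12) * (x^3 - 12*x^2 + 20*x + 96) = x^5 - 5*x^4 - 52*x^3 + 92*x^2 + 912*x + 1152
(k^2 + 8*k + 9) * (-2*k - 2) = -2*k^3 - 18*k^2 - 34*k - 18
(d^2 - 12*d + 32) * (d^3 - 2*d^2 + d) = d^5 - 14*d^4 + 57*d^3 - 76*d^2 + 32*d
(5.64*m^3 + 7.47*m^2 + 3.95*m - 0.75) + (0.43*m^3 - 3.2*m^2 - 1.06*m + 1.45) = 6.07*m^3 + 4.27*m^2 + 2.89*m + 0.7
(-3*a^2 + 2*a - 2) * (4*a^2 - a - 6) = -12*a^4 + 11*a^3 + 8*a^2 - 10*a + 12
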